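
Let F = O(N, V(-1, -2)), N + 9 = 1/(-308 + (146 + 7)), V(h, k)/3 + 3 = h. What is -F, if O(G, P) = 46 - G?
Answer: -8526/155 ≈ -55.006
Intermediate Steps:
V(h, k) = -9 + 3*h
N = -1396/155 (N = -9 + 1/(-308 + (146 + 7)) = -9 + 1/(-308 + 153) = -9 + 1/(-155) = -9 - 1/155 = -1396/155 ≈ -9.0065)
F = 8526/155 (F = 46 - 1*(-1396/155) = 46 + 1396/155 = 8526/155 ≈ 55.006)
-F = -1*8526/155 = -8526/155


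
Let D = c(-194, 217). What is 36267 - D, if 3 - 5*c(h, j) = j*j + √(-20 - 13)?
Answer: 228421/5 + I*√33/5 ≈ 45684.0 + 1.1489*I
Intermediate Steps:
c(h, j) = ⅗ - j²/5 - I*√33/5 (c(h, j) = ⅗ - (j*j + √(-20 - 13))/5 = ⅗ - (j² + √(-33))/5 = ⅗ - (j² + I*√33)/5 = ⅗ + (-j²/5 - I*√33/5) = ⅗ - j²/5 - I*√33/5)
D = -47086/5 - I*√33/5 (D = ⅗ - ⅕*217² - I*√33/5 = ⅗ - ⅕*47089 - I*√33/5 = ⅗ - 47089/5 - I*√33/5 = -47086/5 - I*√33/5 ≈ -9417.2 - 1.1489*I)
36267 - D = 36267 - (-47086/5 - I*√33/5) = 36267 + (47086/5 + I*√33/5) = 228421/5 + I*√33/5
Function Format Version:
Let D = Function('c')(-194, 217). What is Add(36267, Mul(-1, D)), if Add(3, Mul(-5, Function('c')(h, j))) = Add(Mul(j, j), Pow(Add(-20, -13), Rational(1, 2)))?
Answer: Add(Rational(228421, 5), Mul(Rational(1, 5), I, Pow(33, Rational(1, 2)))) ≈ Add(45684., Mul(1.1489, I))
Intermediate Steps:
Function('c')(h, j) = Add(Rational(3, 5), Mul(Rational(-1, 5), Pow(j, 2)), Mul(Rational(-1, 5), I, Pow(33, Rational(1, 2)))) (Function('c')(h, j) = Add(Rational(3, 5), Mul(Rational(-1, 5), Add(Mul(j, j), Pow(Add(-20, -13), Rational(1, 2))))) = Add(Rational(3, 5), Mul(Rational(-1, 5), Add(Pow(j, 2), Pow(-33, Rational(1, 2))))) = Add(Rational(3, 5), Mul(Rational(-1, 5), Add(Pow(j, 2), Mul(I, Pow(33, Rational(1, 2)))))) = Add(Rational(3, 5), Add(Mul(Rational(-1, 5), Pow(j, 2)), Mul(Rational(-1, 5), I, Pow(33, Rational(1, 2))))) = Add(Rational(3, 5), Mul(Rational(-1, 5), Pow(j, 2)), Mul(Rational(-1, 5), I, Pow(33, Rational(1, 2)))))
D = Add(Rational(-47086, 5), Mul(Rational(-1, 5), I, Pow(33, Rational(1, 2)))) (D = Add(Rational(3, 5), Mul(Rational(-1, 5), Pow(217, 2)), Mul(Rational(-1, 5), I, Pow(33, Rational(1, 2)))) = Add(Rational(3, 5), Mul(Rational(-1, 5), 47089), Mul(Rational(-1, 5), I, Pow(33, Rational(1, 2)))) = Add(Rational(3, 5), Rational(-47089, 5), Mul(Rational(-1, 5), I, Pow(33, Rational(1, 2)))) = Add(Rational(-47086, 5), Mul(Rational(-1, 5), I, Pow(33, Rational(1, 2)))) ≈ Add(-9417.2, Mul(-1.1489, I)))
Add(36267, Mul(-1, D)) = Add(36267, Mul(-1, Add(Rational(-47086, 5), Mul(Rational(-1, 5), I, Pow(33, Rational(1, 2)))))) = Add(36267, Add(Rational(47086, 5), Mul(Rational(1, 5), I, Pow(33, Rational(1, 2))))) = Add(Rational(228421, 5), Mul(Rational(1, 5), I, Pow(33, Rational(1, 2))))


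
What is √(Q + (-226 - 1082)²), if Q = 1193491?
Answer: √2904355 ≈ 1704.2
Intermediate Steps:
√(Q + (-226 - 1082)²) = √(1193491 + (-226 - 1082)²) = √(1193491 + (-1308)²) = √(1193491 + 1710864) = √2904355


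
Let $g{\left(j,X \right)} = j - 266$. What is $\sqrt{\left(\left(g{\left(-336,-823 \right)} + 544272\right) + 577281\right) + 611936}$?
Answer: $3 \sqrt{192543} \approx 1316.4$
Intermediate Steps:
$g{\left(j,X \right)} = -266 + j$ ($g{\left(j,X \right)} = j - 266 = -266 + j$)
$\sqrt{\left(\left(g{\left(-336,-823 \right)} + 544272\right) + 577281\right) + 611936} = \sqrt{\left(\left(\left(-266 - 336\right) + 544272\right) + 577281\right) + 611936} = \sqrt{\left(\left(-602 + 544272\right) + 577281\right) + 611936} = \sqrt{\left(543670 + 577281\right) + 611936} = \sqrt{1120951 + 611936} = \sqrt{1732887} = 3 \sqrt{192543}$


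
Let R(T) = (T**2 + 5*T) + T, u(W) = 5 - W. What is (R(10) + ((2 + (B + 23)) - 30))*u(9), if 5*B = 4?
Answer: -3116/5 ≈ -623.20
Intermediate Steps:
B = 4/5 (B = (1/5)*4 = 4/5 ≈ 0.80000)
R(T) = T**2 + 6*T
(R(10) + ((2 + (B + 23)) - 30))*u(9) = (10*(6 + 10) + ((2 + (4/5 + 23)) - 30))*(5 - 1*9) = (10*16 + ((2 + 119/5) - 30))*(5 - 9) = (160 + (129/5 - 30))*(-4) = (160 - 21/5)*(-4) = (779/5)*(-4) = -3116/5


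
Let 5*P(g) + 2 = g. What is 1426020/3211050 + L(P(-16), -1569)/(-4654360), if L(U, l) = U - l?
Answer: 221072795651/498179422600 ≈ 0.44376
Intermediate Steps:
P(g) = -⅖ + g/5
1426020/3211050 + L(P(-16), -1569)/(-4654360) = 1426020/3211050 + ((-⅖ + (⅕)*(-16)) - 1*(-1569))/(-4654360) = 1426020*(1/3211050) + ((-⅖ - 16/5) + 1569)*(-1/4654360) = 47534/107035 + (-18/5 + 1569)*(-1/4654360) = 47534/107035 + (7827/5)*(-1/4654360) = 47534/107035 - 7827/23271800 = 221072795651/498179422600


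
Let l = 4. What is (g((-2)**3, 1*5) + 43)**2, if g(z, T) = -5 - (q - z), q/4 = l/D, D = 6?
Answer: 6724/9 ≈ 747.11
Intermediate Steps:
q = 8/3 (q = 4*(4/6) = 4*(4*(1/6)) = 4*(2/3) = 8/3 ≈ 2.6667)
g(z, T) = -23/3 + z (g(z, T) = -5 - (8/3 - z) = -5 + (-8/3 + z) = -23/3 + z)
(g((-2)**3, 1*5) + 43)**2 = ((-23/3 + (-2)**3) + 43)**2 = ((-23/3 - 8) + 43)**2 = (-47/3 + 43)**2 = (82/3)**2 = 6724/9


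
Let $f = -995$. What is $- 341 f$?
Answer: $339295$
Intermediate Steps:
$- 341 f = \left(-341\right) \left(-995\right) = 339295$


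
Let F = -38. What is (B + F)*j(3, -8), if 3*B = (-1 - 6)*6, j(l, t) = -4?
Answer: 208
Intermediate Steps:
B = -14 (B = ((-1 - 6)*6)/3 = (-7*6)/3 = (⅓)*(-42) = -14)
(B + F)*j(3, -8) = (-14 - 38)*(-4) = -52*(-4) = 208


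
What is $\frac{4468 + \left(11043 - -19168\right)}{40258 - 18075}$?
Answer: $\frac{34679}{22183} \approx 1.5633$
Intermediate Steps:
$\frac{4468 + \left(11043 - -19168\right)}{40258 - 18075} = \frac{4468 + \left(11043 + 19168\right)}{22183} = \left(4468 + 30211\right) \frac{1}{22183} = 34679 \cdot \frac{1}{22183} = \frac{34679}{22183}$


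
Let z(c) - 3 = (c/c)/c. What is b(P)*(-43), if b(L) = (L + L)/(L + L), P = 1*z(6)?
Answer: -43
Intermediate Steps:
z(c) = 3 + 1/c (z(c) = 3 + (c/c)/c = 3 + 1/c)
P = 19/6 (P = 1*(3 + 1/6) = 1*(19/6) = 19/6 ≈ 3.1667)
b(L) = 1 (b(L) = (2*L)/((2*L)) = (2*L)*(1/(2*L)) = 1)
b(P)*(-43) = 1*(-43) = -43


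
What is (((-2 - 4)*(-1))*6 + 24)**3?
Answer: 216000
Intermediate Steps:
(((-2 - 4)*(-1))*6 + 24)**3 = (-6*(-1)*6 + 24)**3 = (6*6 + 24)**3 = (36 + 24)**3 = 60**3 = 216000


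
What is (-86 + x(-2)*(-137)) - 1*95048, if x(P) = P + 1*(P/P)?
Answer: -94997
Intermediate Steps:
x(P) = 1 + P (x(P) = P + 1*1 = P + 1 = 1 + P)
(-86 + x(-2)*(-137)) - 1*95048 = (-86 + (1 - 2)*(-137)) - 1*95048 = (-86 - 1*(-137)) - 95048 = (-86 + 137) - 95048 = 51 - 95048 = -94997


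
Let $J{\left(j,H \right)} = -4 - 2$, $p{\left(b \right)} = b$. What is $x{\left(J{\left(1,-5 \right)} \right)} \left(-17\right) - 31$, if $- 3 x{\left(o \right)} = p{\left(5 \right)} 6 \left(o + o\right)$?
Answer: $-2071$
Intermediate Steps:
$J{\left(j,H \right)} = -6$
$x{\left(o \right)} = - 20 o$ ($x{\left(o \right)} = - \frac{5 \cdot 6 \left(o + o\right)}{3} = - \frac{5 \cdot 6 \cdot 2 o}{3} = - \frac{5 \cdot 12 o}{3} = - \frac{60 o}{3} = - 20 o$)
$x{\left(J{\left(1,-5 \right)} \right)} \left(-17\right) - 31 = \left(-20\right) \left(-6\right) \left(-17\right) - 31 = 120 \left(-17\right) - 31 = -2040 - 31 = -2071$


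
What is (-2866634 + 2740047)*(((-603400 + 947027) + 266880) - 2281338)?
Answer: 211505483797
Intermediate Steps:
(-2866634 + 2740047)*(((-603400 + 947027) + 266880) - 2281338) = -126587*((343627 + 266880) - 2281338) = -126587*(610507 - 2281338) = -126587*(-1670831) = 211505483797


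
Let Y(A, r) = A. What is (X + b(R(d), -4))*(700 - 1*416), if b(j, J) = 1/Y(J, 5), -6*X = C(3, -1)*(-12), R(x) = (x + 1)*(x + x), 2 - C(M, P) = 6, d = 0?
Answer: -2343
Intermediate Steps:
C(M, P) = -4 (C(M, P) = 2 - 1*6 = 2 - 6 = -4)
R(x) = 2*x*(1 + x) (R(x) = (1 + x)*(2*x) = 2*x*(1 + x))
X = -8 (X = -(-2)*(-12)/3 = -1/6*48 = -8)
b(j, J) = 1/J
(X + b(R(d), -4))*(700 - 1*416) = (-8 + 1/(-4))*(700 - 1*416) = (-8 - 1/4)*(700 - 416) = -33/4*284 = -2343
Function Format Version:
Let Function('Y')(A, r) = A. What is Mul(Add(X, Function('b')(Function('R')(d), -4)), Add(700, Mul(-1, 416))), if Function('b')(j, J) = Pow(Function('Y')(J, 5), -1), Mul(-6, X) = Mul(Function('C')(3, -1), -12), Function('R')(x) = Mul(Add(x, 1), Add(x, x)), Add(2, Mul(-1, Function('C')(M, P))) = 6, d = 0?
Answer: -2343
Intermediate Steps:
Function('C')(M, P) = -4 (Function('C')(M, P) = Add(2, Mul(-1, 6)) = Add(2, -6) = -4)
Function('R')(x) = Mul(2, x, Add(1, x)) (Function('R')(x) = Mul(Add(1, x), Mul(2, x)) = Mul(2, x, Add(1, x)))
X = -8 (X = Mul(Rational(-1, 6), Mul(-4, -12)) = Mul(Rational(-1, 6), 48) = -8)
Function('b')(j, J) = Pow(J, -1)
Mul(Add(X, Function('b')(Function('R')(d), -4)), Add(700, Mul(-1, 416))) = Mul(Add(-8, Pow(-4, -1)), Add(700, Mul(-1, 416))) = Mul(Add(-8, Rational(-1, 4)), Add(700, -416)) = Mul(Rational(-33, 4), 284) = -2343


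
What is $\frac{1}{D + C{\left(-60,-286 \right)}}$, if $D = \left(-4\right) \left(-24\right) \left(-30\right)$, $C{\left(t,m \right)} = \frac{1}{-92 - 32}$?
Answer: $- \frac{124}{357121} \approx -0.00034722$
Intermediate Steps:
$C{\left(t,m \right)} = - \frac{1}{124}$ ($C{\left(t,m \right)} = \frac{1}{-124} = - \frac{1}{124}$)
$D = -2880$ ($D = 96 \left(-30\right) = -2880$)
$\frac{1}{D + C{\left(-60,-286 \right)}} = \frac{1}{-2880 - \frac{1}{124}} = \frac{1}{- \frac{357121}{124}} = - \frac{124}{357121}$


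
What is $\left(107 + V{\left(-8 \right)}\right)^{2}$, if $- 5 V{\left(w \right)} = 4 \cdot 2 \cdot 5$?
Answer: $9801$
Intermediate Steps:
$V{\left(w \right)} = -8$ ($V{\left(w \right)} = - \frac{4 \cdot 2 \cdot 5}{5} = - \frac{8 \cdot 5}{5} = \left(- \frac{1}{5}\right) 40 = -8$)
$\left(107 + V{\left(-8 \right)}\right)^{2} = \left(107 - 8\right)^{2} = 99^{2} = 9801$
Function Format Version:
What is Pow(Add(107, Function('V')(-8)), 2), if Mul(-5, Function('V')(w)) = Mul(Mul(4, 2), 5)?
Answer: 9801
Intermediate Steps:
Function('V')(w) = -8 (Function('V')(w) = Mul(Rational(-1, 5), Mul(Mul(4, 2), 5)) = Mul(Rational(-1, 5), Mul(8, 5)) = Mul(Rational(-1, 5), 40) = -8)
Pow(Add(107, Function('V')(-8)), 2) = Pow(Add(107, -8), 2) = Pow(99, 2) = 9801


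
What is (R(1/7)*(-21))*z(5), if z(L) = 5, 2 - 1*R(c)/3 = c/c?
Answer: -315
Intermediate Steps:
R(c) = 3 (R(c) = 6 - 3*c/c = 6 - 3*1 = 6 - 3 = 3)
(R(1/7)*(-21))*z(5) = (3*(-21))*5 = -63*5 = -315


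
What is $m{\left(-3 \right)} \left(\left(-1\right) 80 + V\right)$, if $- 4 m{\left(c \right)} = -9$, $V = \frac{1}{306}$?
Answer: $- \frac{24479}{136} \approx -179.99$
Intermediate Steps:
$V = \frac{1}{306} \approx 0.003268$
$m{\left(c \right)} = \frac{9}{4}$ ($m{\left(c \right)} = \left(- \frac{1}{4}\right) \left(-9\right) = \frac{9}{4}$)
$m{\left(-3 \right)} \left(\left(-1\right) 80 + V\right) = \frac{9 \left(\left(-1\right) 80 + \frac{1}{306}\right)}{4} = \frac{9 \left(-80 + \frac{1}{306}\right)}{4} = \frac{9}{4} \left(- \frac{24479}{306}\right) = - \frac{24479}{136}$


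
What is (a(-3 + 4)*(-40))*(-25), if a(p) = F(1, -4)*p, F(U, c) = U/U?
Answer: 1000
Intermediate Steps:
F(U, c) = 1
a(p) = p (a(p) = 1*p = p)
(a(-3 + 4)*(-40))*(-25) = ((-3 + 4)*(-40))*(-25) = (1*(-40))*(-25) = -40*(-25) = 1000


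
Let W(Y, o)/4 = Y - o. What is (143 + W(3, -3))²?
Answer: 27889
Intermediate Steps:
W(Y, o) = -4*o + 4*Y (W(Y, o) = 4*(Y - o) = -4*o + 4*Y)
(143 + W(3, -3))² = (143 + (-4*(-3) + 4*3))² = (143 + (12 + 12))² = (143 + 24)² = 167² = 27889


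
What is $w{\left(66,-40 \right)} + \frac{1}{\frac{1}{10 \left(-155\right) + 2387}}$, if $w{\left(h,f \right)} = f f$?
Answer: $2437$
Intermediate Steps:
$w{\left(h,f \right)} = f^{2}$
$w{\left(66,-40 \right)} + \frac{1}{\frac{1}{10 \left(-155\right) + 2387}} = \left(-40\right)^{2} + \frac{1}{\frac{1}{10 \left(-155\right) + 2387}} = 1600 + \frac{1}{\frac{1}{-1550 + 2387}} = 1600 + \frac{1}{\frac{1}{837}} = 1600 + 837 = 2437$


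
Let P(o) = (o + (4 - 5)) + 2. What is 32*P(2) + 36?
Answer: 132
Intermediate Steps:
P(o) = 1 + o (P(o) = (o - 1) + 2 = (-1 + o) + 2 = 1 + o)
32*P(2) + 36 = 32*(1 + 2) + 36 = 32*3 + 36 = 96 + 36 = 132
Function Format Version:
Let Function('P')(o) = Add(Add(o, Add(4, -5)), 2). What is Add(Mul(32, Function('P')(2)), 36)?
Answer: 132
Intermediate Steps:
Function('P')(o) = Add(1, o) (Function('P')(o) = Add(Add(o, -1), 2) = Add(Add(-1, o), 2) = Add(1, o))
Add(Mul(32, Function('P')(2)), 36) = Add(Mul(32, Add(1, 2)), 36) = Add(Mul(32, 3), 36) = Add(96, 36) = 132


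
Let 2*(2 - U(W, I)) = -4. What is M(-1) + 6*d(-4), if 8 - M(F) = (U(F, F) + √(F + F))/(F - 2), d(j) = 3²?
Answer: 190/3 + I*√2/3 ≈ 63.333 + 0.4714*I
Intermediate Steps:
d(j) = 9
U(W, I) = 4 (U(W, I) = 2 - ½*(-4) = 2 + 2 = 4)
M(F) = 8 - (4 + √2*√F)/(-2 + F) (M(F) = 8 - (4 + √(F + F))/(F - 2) = 8 - (4 + √(2*F))/(-2 + F) = 8 - (4 + √2*√F)/(-2 + F))
M(-1) + 6*d(-4) = (-20 + 8*(-1) - √2*√(-1))/(-2 - 1) + 6*9 = (-20 - 8 - √2*I)/(-3) + 54 = -(-20 - 8 - I*√2)/3 + 54 = -(-28 - I*√2)/3 + 54 = (28/3 + I*√2/3) + 54 = 190/3 + I*√2/3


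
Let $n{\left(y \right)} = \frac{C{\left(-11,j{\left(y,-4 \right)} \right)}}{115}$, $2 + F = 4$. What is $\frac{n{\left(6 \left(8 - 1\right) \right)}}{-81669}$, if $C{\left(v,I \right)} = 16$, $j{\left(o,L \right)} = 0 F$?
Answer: $- \frac{16}{9391935} \approx -1.7036 \cdot 10^{-6}$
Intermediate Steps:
$F = 2$ ($F = -2 + 4 = 2$)
$j{\left(o,L \right)} = 0$ ($j{\left(o,L \right)} = 0 \cdot 2 = 0$)
$n{\left(y \right)} = \frac{16}{115}$
$\frac{n{\left(6 \left(8 - 1\right) \right)}}{-81669} = \frac{16}{115 \left(-81669\right)} = \frac{16}{115} \left(- \frac{1}{81669}\right) = - \frac{16}{9391935}$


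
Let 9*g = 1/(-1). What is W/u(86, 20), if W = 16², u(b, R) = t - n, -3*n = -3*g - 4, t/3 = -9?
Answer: -1152/127 ≈ -9.0709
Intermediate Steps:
t = -27 (t = 3*(-9) = -27)
g = -⅑ (g = (⅑)/(-1) = (⅑)*(-1) = -⅑ ≈ -0.11111)
n = 11/9 (n = -(-3*(-⅑) - 4)/3 = -(⅓ - 4)/3 = -⅓*(-11/3) = 11/9 ≈ 1.2222)
u(b, R) = -254/9 (u(b, R) = -27 - 1*11/9 = -27 - 11/9 = -254/9)
W = 256
W/u(86, 20) = 256/(-254/9) = 256*(-9/254) = -1152/127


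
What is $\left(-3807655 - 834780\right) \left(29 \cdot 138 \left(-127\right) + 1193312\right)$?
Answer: $-3180337236230$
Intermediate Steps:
$\left(-3807655 - 834780\right) \left(29 \cdot 138 \left(-127\right) + 1193312\right) = - 4642435 \left(4002 \left(-127\right) + 1193312\right) = - 4642435 \left(-508254 + 1193312\right) = \left(-4642435\right) 685058 = -3180337236230$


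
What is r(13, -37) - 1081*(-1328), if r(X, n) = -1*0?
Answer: 1435568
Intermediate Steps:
r(X, n) = 0
r(13, -37) - 1081*(-1328) = 0 - 1081*(-1328) = 0 + 1435568 = 1435568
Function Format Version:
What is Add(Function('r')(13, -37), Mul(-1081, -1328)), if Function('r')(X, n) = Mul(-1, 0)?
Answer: 1435568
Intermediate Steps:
Function('r')(X, n) = 0
Add(Function('r')(13, -37), Mul(-1081, -1328)) = Add(0, Mul(-1081, -1328)) = Add(0, 1435568) = 1435568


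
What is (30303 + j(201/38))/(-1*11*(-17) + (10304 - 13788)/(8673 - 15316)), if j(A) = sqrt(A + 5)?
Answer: 15484833/95825 + 511*sqrt(14858)/3641350 ≈ 161.61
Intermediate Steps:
j(A) = sqrt(5 + A)
(30303 + j(201/38))/(-1*11*(-17) + (10304 - 13788)/(8673 - 15316)) = (30303 + sqrt(5 + 201/38))/(-1*11*(-17) + (10304 - 13788)/(8673 - 15316)) = (30303 + sqrt(5 + 201*(1/38)))/(-11*(-17) - 3484/(-6643)) = (30303 + sqrt(5 + 201/38))/(187 - 3484*(-1/6643)) = (30303 + sqrt(391/38))/(187 + 268/511) = (30303 + sqrt(14858)/38)/(95825/511) = (30303 + sqrt(14858)/38)*(511/95825) = 15484833/95825 + 511*sqrt(14858)/3641350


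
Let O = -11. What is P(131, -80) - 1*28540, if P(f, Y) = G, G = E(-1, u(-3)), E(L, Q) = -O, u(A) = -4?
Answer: -28529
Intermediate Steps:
E(L, Q) = 11 (E(L, Q) = -1*(-11) = 11)
G = 11
P(f, Y) = 11
P(131, -80) - 1*28540 = 11 - 1*28540 = 11 - 28540 = -28529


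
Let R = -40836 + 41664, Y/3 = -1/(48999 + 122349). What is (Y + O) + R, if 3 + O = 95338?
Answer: 5492445907/57116 ≈ 96163.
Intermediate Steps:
Y = -1/57116 (Y = 3*(-1/(48999 + 122349)) = 3*(-1/171348) = -1/57116 ≈ -1.7508e-5)
R = 828
O = 95335 (O = -3 + 95338 = 95335)
(Y + O) + R = (-1/57116 + 95335) + 828 = 5445153859/57116 + 828 = 5492445907/57116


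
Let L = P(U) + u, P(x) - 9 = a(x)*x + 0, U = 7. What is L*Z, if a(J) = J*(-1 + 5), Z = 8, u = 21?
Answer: 1808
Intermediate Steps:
a(J) = 4*J (a(J) = J*4 = 4*J)
P(x) = 9 + 4*x² (P(x) = 9 + ((4*x)*x + 0) = 9 + (4*x² + 0) = 9 + 4*x²)
L = 226 (L = (9 + 4*7²) + 21 = (9 + 4*49) + 21 = (9 + 196) + 21 = 205 + 21 = 226)
L*Z = 226*8 = 1808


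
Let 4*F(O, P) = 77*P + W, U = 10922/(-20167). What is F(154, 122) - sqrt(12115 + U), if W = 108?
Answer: 4751/2 - sqrt(2664708389)/469 ≈ 2265.4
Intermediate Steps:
U = -254/469 (U = 10922*(-1/20167) = -254/469 ≈ -0.54158)
F(O, P) = 27 + 77*P/4 (F(O, P) = (77*P + 108)/4 = (108 + 77*P)/4 = 27 + 77*P/4)
F(154, 122) - sqrt(12115 + U) = (27 + (77/4)*122) - sqrt(12115 - 254/469) = (27 + 4697/2) - sqrt(5681681/469) = 4751/2 - sqrt(2664708389)/469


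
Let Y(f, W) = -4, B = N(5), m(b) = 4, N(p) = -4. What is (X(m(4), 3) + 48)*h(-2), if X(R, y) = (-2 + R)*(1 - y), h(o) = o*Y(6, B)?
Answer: 352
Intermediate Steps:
B = -4
h(o) = -4*o (h(o) = o*(-4) = -4*o)
X(R, y) = (1 - y)*(-2 + R)
(X(m(4), 3) + 48)*h(-2) = ((-2 + 4 + 2*3 - 1*4*3) + 48)*(-4*(-2)) = ((-2 + 4 + 6 - 12) + 48)*8 = (-4 + 48)*8 = 44*8 = 352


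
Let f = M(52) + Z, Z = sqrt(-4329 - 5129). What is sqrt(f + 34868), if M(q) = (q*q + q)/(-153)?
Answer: sqrt(90644816 + 2601*I*sqrt(9458))/51 ≈ 186.68 + 0.26048*I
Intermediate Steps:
Z = I*sqrt(9458) (Z = sqrt(-9458) = I*sqrt(9458) ≈ 97.252*I)
M(q) = -q/153 - q**2/153 (M(q) = (q**2 + q)*(-1/153) = (q + q**2)*(-1/153) = -q/153 - q**2/153)
f = -2756/153 + I*sqrt(9458) (f = -1/153*52*(1 + 52) + I*sqrt(9458) = -1/153*52*53 + I*sqrt(9458) = -2756/153 + I*sqrt(9458) ≈ -18.013 + 97.252*I)
sqrt(f + 34868) = sqrt((-2756/153 + I*sqrt(9458)) + 34868) = sqrt(5332048/153 + I*sqrt(9458))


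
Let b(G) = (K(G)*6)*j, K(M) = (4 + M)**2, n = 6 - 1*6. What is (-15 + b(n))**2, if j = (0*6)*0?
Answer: 225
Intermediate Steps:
n = 0 (n = 6 - 6 = 0)
j = 0 (j = 0*0 = 0)
b(G) = 0 (b(G) = ((4 + G)**2*6)*0 = (6*(4 + G)**2)*0 = 0)
(-15 + b(n))**2 = (-15 + 0)**2 = (-15)**2 = 225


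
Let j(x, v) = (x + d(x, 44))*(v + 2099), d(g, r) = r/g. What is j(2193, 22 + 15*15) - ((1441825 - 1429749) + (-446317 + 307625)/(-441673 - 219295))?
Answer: 36470264545881/7105406 ≈ 5.1328e+6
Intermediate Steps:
j(x, v) = (2099 + v)*(x + 44/x) (j(x, v) = (x + 44/x)*(v + 2099) = (x + 44/x)*(2099 + v) = (2099 + v)*(x + 44/x))
j(2193, 22 + 15*15) - ((1441825 - 1429749) + (-446317 + 307625)/(-441673 - 219295)) = (92356 + 44*(22 + 15*15) + 2193²*(2099 + (22 + 15*15)))/2193 - ((1441825 - 1429749) + (-446317 + 307625)/(-441673 - 219295)) = (92356 + 44*(22 + 225) + 4809249*(2099 + (22 + 225)))/2193 - (12076 - 138692/(-660968)) = (92356 + 44*247 + 4809249*(2099 + 247))/2193 - (12076 - 138692*(-1/660968)) = (92356 + 10868 + 4809249*2346)/2193 - (12076 + 34673/165242) = (92356 + 10868 + 11282498154)/2193 - 1*1995497065/165242 = (1/2193)*11282601378 - 1995497065/165242 = 221227478/43 - 1995497065/165242 = 36470264545881/7105406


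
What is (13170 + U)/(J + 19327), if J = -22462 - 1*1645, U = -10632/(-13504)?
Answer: -22232289/8068640 ≈ -2.7554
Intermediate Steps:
U = 1329/1688 (U = -10632*(-1/13504) = 1329/1688 ≈ 0.78732)
J = -24107 (J = -22462 - 1645 = -24107)
(13170 + U)/(J + 19327) = (13170 + 1329/1688)/(-24107 + 19327) = (22232289/1688)/(-4780) = (22232289/1688)*(-1/4780) = -22232289/8068640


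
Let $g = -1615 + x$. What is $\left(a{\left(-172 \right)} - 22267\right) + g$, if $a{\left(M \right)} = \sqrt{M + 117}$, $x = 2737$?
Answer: $-21145 + i \sqrt{55} \approx -21145.0 + 7.4162 i$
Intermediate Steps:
$a{\left(M \right)} = \sqrt{117 + M}$
$g = 1122$ ($g = -1615 + 2737 = 1122$)
$\left(a{\left(-172 \right)} - 22267\right) + g = \left(\sqrt{117 - 172} - 22267\right) + 1122 = \left(\sqrt{-55} - 22267\right) + 1122 = \left(i \sqrt{55} - 22267\right) + 1122 = \left(-22267 + i \sqrt{55}\right) + 1122 = -21145 + i \sqrt{55}$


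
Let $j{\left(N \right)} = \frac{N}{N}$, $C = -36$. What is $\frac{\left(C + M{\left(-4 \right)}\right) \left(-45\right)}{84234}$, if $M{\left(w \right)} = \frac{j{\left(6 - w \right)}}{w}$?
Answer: $\frac{2175}{112312} \approx 0.019366$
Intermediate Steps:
$j{\left(N \right)} = 1$
$M{\left(w \right)} = \frac{1}{w}$ ($M{\left(w \right)} = 1 \frac{1}{w} = \frac{1}{w}$)
$\frac{\left(C + M{\left(-4 \right)}\right) \left(-45\right)}{84234} = \frac{\left(-36 + \frac{1}{-4}\right) \left(-45\right)}{84234} = \left(-36 - \frac{1}{4}\right) \left(-45\right) \frac{1}{84234} = \left(- \frac{145}{4}\right) \left(-45\right) \frac{1}{84234} = \frac{6525}{4} \cdot \frac{1}{84234} = \frac{2175}{112312}$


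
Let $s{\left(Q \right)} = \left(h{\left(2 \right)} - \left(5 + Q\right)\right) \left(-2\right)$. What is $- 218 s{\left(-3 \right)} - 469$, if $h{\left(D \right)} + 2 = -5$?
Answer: $-4393$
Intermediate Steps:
$h{\left(D \right)} = -7$ ($h{\left(D \right)} = -2 - 5 = -7$)
$s{\left(Q \right)} = 24 + 2 Q$ ($s{\left(Q \right)} = \left(-7 - \left(5 + Q\right)\right) \left(-2\right) = \left(-12 - Q\right) \left(-2\right) = 24 + 2 Q$)
$- 218 s{\left(-3 \right)} - 469 = - 218 \left(24 + 2 \left(-3\right)\right) - 469 = - 218 \left(24 - 6\right) - 469 = \left(-218\right) 18 - 469 = -3924 - 469 = -4393$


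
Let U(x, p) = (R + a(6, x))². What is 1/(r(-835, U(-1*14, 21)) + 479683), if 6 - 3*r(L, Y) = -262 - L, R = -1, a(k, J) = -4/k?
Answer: 1/479494 ≈ 2.0855e-6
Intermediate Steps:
U(x, p) = 25/9 (U(x, p) = (-1 - 4/6)² = (-1 - 4*⅙)² = (-1 - ⅔)² = (-5/3)² = 25/9)
r(L, Y) = 268/3 + L/3 (r(L, Y) = 2 - (-262 - L)/3 = 2 + (262/3 + L/3) = 268/3 + L/3)
1/(r(-835, U(-1*14, 21)) + 479683) = 1/((268/3 + (⅓)*(-835)) + 479683) = 1/((268/3 - 835/3) + 479683) = 1/(-189 + 479683) = 1/479494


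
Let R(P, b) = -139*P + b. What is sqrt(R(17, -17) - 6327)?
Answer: I*sqrt(8707) ≈ 93.311*I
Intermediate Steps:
R(P, b) = b - 139*P
sqrt(R(17, -17) - 6327) = sqrt((-17 - 139*17) - 6327) = sqrt((-17 - 2363) - 6327) = sqrt(-2380 - 6327) = sqrt(-8707) = I*sqrt(8707)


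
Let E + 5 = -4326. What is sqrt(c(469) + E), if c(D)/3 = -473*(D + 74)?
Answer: 8*I*sqrt(12107) ≈ 880.25*I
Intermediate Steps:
E = -4331 (E = -5 - 4326 = -4331)
c(D) = -105006 - 1419*D (c(D) = 3*(-473*(D + 74)) = 3*(-473*(74 + D)) = 3*(-35002 - 473*D) = -105006 - 1419*D)
sqrt(c(469) + E) = sqrt((-105006 - 1419*469) - 4331) = sqrt((-105006 - 665511) - 4331) = sqrt(-770517 - 4331) = sqrt(-774848) = 8*I*sqrt(12107)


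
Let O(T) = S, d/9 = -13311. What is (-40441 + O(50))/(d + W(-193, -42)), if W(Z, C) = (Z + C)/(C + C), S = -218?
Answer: 3415356/10062881 ≈ 0.33940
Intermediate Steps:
d = -119799 (d = 9*(-13311) = -119799)
O(T) = -218
W(Z, C) = (C + Z)/(2*C) (W(Z, C) = (C + Z)/((2*C)) = (C + Z)*(1/(2*C)) = (C + Z)/(2*C))
(-40441 + O(50))/(d + W(-193, -42)) = (-40441 - 218)/(-119799 + (½)*(-42 - 193)/(-42)) = -40659/(-119799 + (½)*(-1/42)*(-235)) = -40659/(-119799 + 235/84) = -40659/(-10062881/84) = -40659*(-84/10062881) = 3415356/10062881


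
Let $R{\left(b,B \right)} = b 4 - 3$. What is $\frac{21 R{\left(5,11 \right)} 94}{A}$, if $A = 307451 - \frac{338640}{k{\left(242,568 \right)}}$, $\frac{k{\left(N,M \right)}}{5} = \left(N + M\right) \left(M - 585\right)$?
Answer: $\frac{647190}{5929507} \approx 0.10915$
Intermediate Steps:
$R{\left(b,B \right)} = -3 + 4 b$ ($R{\left(b,B \right)} = 4 b - 3 = -3 + 4 b$)
$k{\left(N,M \right)} = 5 \left(-585 + M\right) \left(M + N\right)$ ($k{\left(N,M \right)} = 5 \left(N + M\right) \left(M - 585\right) = 5 \left(M + N\right) \left(-585 + M\right) = 5 \left(-585 + M\right) \left(M + N\right)$)
$A = \frac{41506549}{135}$ ($A = 307451 - \frac{338640}{\left(-2925\right) 568 - 707850 + 5 \cdot 568^{2} + 5 \cdot 568 \cdot 242} = 307451 - \frac{338640}{-1661400 - 707850 + 5 \cdot 322624 + 687280} = 307451 - \frac{338640}{-1661400 - 707850 + 1613120 + 687280} = 307451 - \frac{338640}{-68850} = 307451 - 338640 \left(- \frac{1}{68850}\right) = 307451 - - \frac{664}{135} = 307451 + \frac{664}{135} = \frac{41506549}{135} \approx 3.0746 \cdot 10^{5}$)
$\frac{21 R{\left(5,11 \right)} 94}{A} = \frac{21 \left(-3 + 4 \cdot 5\right) 94}{\frac{41506549}{135}} = 21 \left(-3 + 20\right) 94 \cdot \frac{135}{41506549} = 21 \cdot 17 \cdot 94 \cdot \frac{135}{41506549} = 357 \cdot 94 \cdot \frac{135}{41506549} = 33558 \cdot \frac{135}{41506549} = \frac{647190}{5929507}$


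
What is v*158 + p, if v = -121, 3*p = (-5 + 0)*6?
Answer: -19128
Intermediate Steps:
p = -10 (p = ((-5 + 0)*6)/3 = (-5*6)/3 = (⅓)*(-30) = -10)
v*158 + p = -121*158 - 10 = -19118 - 10 = -19128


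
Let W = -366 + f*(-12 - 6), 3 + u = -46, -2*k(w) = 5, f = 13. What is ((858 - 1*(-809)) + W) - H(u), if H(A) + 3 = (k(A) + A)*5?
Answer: 2655/2 ≈ 1327.5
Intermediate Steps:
k(w) = -5/2 (k(w) = -½*5 = -5/2)
u = -49 (u = -3 - 46 = -49)
W = -600 (W = -366 + 13*(-12 - 6) = -366 + 13*(-18) = -366 - 234 = -600)
H(A) = -31/2 + 5*A (H(A) = -3 + (-5/2 + A)*5 = -3 + (-25/2 + 5*A) = -31/2 + 5*A)
((858 - 1*(-809)) + W) - H(u) = ((858 - 1*(-809)) - 600) - (-31/2 + 5*(-49)) = ((858 + 809) - 600) - (-31/2 - 245) = (1667 - 600) - 1*(-521/2) = 1067 + 521/2 = 2655/2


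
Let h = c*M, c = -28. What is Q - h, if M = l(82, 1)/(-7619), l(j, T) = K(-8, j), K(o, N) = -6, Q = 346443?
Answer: 2639549385/7619 ≈ 3.4644e+5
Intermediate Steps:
l(j, T) = -6
M = 6/7619 (M = -6/(-7619) = -6*(-1/7619) = 6/7619 ≈ 0.00078750)
h = -168/7619 (h = -28*6/7619 = -168/7619 ≈ -0.022050)
Q - h = 346443 - 1*(-168/7619) = 346443 + 168/7619 = 2639549385/7619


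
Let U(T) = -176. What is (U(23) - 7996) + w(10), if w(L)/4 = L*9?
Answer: -7812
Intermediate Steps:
w(L) = 36*L (w(L) = 4*(L*9) = 4*(9*L) = 36*L)
(U(23) - 7996) + w(10) = (-176 - 7996) + 36*10 = -8172 + 360 = -7812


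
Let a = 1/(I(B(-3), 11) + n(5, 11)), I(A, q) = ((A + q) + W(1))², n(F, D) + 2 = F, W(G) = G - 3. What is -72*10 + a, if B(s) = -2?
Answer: -37439/52 ≈ -719.98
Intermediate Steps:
W(G) = -3 + G
n(F, D) = -2 + F
I(A, q) = (-2 + A + q)² (I(A, q) = ((A + q) + (-3 + 1))² = ((A + q) - 2)² = (-2 + A + q)²)
a = 1/52 (a = 1/((-2 - 2 + 11)² + (-2 + 5)) = 1/(7² + 3) = 1/(49 + 3) = 1/52 ≈ 0.019231)
-72*10 + a = -72*10 + 1/52 = -720 + 1/52 = -37439/52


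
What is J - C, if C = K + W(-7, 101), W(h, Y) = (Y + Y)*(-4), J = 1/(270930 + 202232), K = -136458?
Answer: 64949055093/473162 ≈ 1.3727e+5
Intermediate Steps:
J = 1/473162 ≈ 2.1134e-6
W(h, Y) = -8*Y (W(h, Y) = (2*Y)*(-4) = -8*Y)
C = -137266 (C = -136458 - 8*101 = -136458 - 808 = -137266)
J - C = 1/473162 - 1*(-137266) = 1/473162 + 137266 = 64949055093/473162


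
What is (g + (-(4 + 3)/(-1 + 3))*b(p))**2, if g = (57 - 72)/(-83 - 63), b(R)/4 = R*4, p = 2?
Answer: 266897569/21316 ≈ 12521.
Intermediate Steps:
b(R) = 16*R (b(R) = 4*(R*4) = 4*(4*R) = 16*R)
g = 15/146 (g = -15/(-146) = -15*(-1/146) = 15/146 ≈ 0.10274)
(g + (-(4 + 3)/(-1 + 3))*b(p))**2 = (15/146 + (-(4 + 3)/(-1 + 3))*(16*2))**2 = (15/146 - 7/2*32)**2 = (15/146 - 112)**2 = (-16337/146)**2 = 266897569/21316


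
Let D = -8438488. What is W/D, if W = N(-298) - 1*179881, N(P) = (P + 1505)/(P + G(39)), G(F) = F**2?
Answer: 27499157/1290033853 ≈ 0.021317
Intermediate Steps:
N(P) = (1505 + P)/(1521 + P) (N(P) = (P + 1505)/(P + 39**2) = (1505 + P)/(P + 1521) = (1505 + P)/(1521 + P))
W = -219993256/1223 (W = (1505 - 298)/(1521 - 298) - 1*179881 = 1207/1223 - 179881 = -219993256/1223 ≈ -1.7988e+5)
W/D = -219993256/1223/(-8438488) = -219993256/1223*(-1/8438488) = 27499157/1290033853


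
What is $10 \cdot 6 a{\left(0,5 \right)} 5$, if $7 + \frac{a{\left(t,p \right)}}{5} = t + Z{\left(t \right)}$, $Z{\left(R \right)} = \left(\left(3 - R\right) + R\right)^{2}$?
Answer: $3000$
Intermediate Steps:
$Z{\left(R \right)} = 9$ ($Z{\left(R \right)} = 3^{2} = 9$)
$a{\left(t,p \right)} = 10 + 5 t$ ($a{\left(t,p \right)} = -35 + 5 \left(t + 9\right) = -35 + 5 \left(9 + t\right) = -35 + \left(45 + 5 t\right) = 10 + 5 t$)
$10 \cdot 6 a{\left(0,5 \right)} 5 = 10 \cdot 6 \left(10 + 5 \cdot 0\right) 5 = 60 \left(10 + 0\right) 5 = 60 \cdot 10 \cdot 5 = 60 \cdot 50 = 3000$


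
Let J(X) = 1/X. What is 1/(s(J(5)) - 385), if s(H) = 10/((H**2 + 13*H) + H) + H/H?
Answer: -71/27014 ≈ -0.0026283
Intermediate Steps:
s(H) = 1 + 10/(H**2 + 14*H) (s(H) = 10/(H**2 + 14*H) + 1 = 1 + 10/(H**2 + 14*H))
1/(s(J(5)) - 385) = 1/((10 + (1/5)**2 + 14/5)/((1/5)*(14 + 1/5)) - 385) = 1/((10 + (1/5)**2 + 14*(1/5))/((1/5)*(14 + 1/5)) - 385) = 1/(5*(10 + 1/25 + 14/5)/(71/5) - 385) = 1/(5*(5/71)*(321/25) - 385) = 1/(321/71 - 385) = 1/(-27014/71) = -71/27014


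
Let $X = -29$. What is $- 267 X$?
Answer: $7743$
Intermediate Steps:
$- 267 X = \left(-267\right) \left(-29\right) = 7743$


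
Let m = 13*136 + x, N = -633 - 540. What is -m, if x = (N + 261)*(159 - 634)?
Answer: -434968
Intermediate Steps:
N = -1173
x = 433200 (x = (-1173 + 261)*(159 - 634) = -912*(-475) = 433200)
m = 434968 (m = 13*136 + 433200 = 1768 + 433200 = 434968)
-m = -1*434968 = -434968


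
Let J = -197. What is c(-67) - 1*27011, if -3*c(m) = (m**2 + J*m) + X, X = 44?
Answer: -98765/3 ≈ -32922.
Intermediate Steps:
c(m) = -44/3 - m**2/3 + 197*m/3 (c(m) = -((m**2 - 197*m) + 44)/3 = -(44 + m**2 - 197*m)/3 = -44/3 - m**2/3 + 197*m/3)
c(-67) - 1*27011 = (-44/3 - 1/3*(-67)**2 + (197/3)*(-67)) - 1*27011 = (-44/3 - 1/3*4489 - 13199/3) - 27011 = (-44/3 - 4489/3 - 13199/3) - 27011 = -17732/3 - 27011 = -98765/3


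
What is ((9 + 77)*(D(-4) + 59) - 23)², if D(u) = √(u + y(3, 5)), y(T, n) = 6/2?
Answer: 25505205 + 868772*I ≈ 2.5505e+7 + 8.6877e+5*I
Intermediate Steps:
y(T, n) = 3 (y(T, n) = 6*(½) = 3)
D(u) = √(3 + u) (D(u) = √(u + 3) = √(3 + u))
((9 + 77)*(D(-4) + 59) - 23)² = ((9 + 77)*(√(3 - 4) + 59) - 23)² = (86*(√(-1) + 59) - 23)² = (86*(I + 59) - 23)² = (86*(59 + I) - 23)² = ((5074 + 86*I) - 23)² = (5051 + 86*I)²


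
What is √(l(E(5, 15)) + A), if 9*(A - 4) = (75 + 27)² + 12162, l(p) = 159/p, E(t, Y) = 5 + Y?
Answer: √2267355/30 ≈ 50.192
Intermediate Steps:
A = 7534/3 (A = 4 + ((75 + 27)² + 12162)/9 = 4 + (102² + 12162)/9 = 4 + (10404 + 12162)/9 = 4 + (⅑)*22566 = 4 + 7522/3 = 7534/3 ≈ 2511.3)
√(l(E(5, 15)) + A) = √(159/(5 + 15) + 7534/3) = √(159/20 + 7534/3) = √(151157/60) = √2267355/30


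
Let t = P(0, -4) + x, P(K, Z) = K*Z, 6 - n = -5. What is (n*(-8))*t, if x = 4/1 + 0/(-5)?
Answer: -352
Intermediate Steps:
x = 4 (x = 4*1 + 0*(-⅕) = 4 + 0 = 4)
n = 11 (n = 6 - 1*(-5) = 6 + 5 = 11)
t = 4 (t = 0*(-4) + 4 = 0 + 4 = 4)
(n*(-8))*t = (11*(-8))*4 = -88*4 = -352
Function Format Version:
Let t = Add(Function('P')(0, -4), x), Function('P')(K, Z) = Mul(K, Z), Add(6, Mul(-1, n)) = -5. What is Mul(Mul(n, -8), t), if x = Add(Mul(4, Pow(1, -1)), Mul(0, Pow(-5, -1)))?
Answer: -352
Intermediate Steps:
x = 4 (x = Add(Mul(4, 1), Mul(0, Rational(-1, 5))) = Add(4, 0) = 4)
n = 11 (n = Add(6, Mul(-1, -5)) = Add(6, 5) = 11)
t = 4 (t = Add(Mul(0, -4), 4) = Add(0, 4) = 4)
Mul(Mul(n, -8), t) = Mul(Mul(11, -8), 4) = Mul(-88, 4) = -352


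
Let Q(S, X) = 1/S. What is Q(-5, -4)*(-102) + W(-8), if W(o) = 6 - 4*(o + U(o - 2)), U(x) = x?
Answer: 492/5 ≈ 98.400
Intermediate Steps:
W(o) = 14 - 8*o (W(o) = 6 - 4*(o + (o - 2)) = 6 - 4*(o + (-2 + o)) = 6 - 4*(-2 + 2*o) = 6 - (-8 + 8*o) = 6 + (8 - 8*o) = 14 - 8*o)
Q(-5, -4)*(-102) + W(-8) = -102/(-5) + (14 - 8*(-8)) = -⅕*(-102) + (14 + 64) = 102/5 + 78 = 492/5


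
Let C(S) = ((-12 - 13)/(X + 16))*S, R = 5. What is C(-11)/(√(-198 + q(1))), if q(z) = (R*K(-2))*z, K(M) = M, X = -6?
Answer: -55*I*√13/104 ≈ -1.9068*I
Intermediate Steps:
C(S) = -5*S/2 (C(S) = ((-12 - 13)/(-6 + 16))*S = (-25/10)*S = (-25*⅒)*S = -5*S/2)
q(z) = -10*z (q(z) = (5*(-2))*z = -10*z)
C(-11)/(√(-198 + q(1))) = (-5/2*(-11))/(√(-198 - 10*1)) = 55/(2*(√(-198 - 10))) = 55/(2*(√(-208))) = 55/(2*((4*I*√13))) = 55*(-I*√13/52)/2 = -55*I*√13/104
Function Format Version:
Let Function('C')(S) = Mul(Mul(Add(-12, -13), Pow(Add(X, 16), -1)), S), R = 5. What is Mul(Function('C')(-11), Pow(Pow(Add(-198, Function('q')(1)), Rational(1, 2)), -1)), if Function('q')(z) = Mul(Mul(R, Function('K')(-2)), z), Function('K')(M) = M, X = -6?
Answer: Mul(Rational(-55, 104), I, Pow(13, Rational(1, 2))) ≈ Mul(-1.9068, I)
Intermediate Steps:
Function('C')(S) = Mul(Rational(-5, 2), S) (Function('C')(S) = Mul(Mul(Add(-12, -13), Pow(Add(-6, 16), -1)), S) = Mul(Mul(-25, Pow(10, -1)), S) = Mul(Mul(-25, Rational(1, 10)), S) = Mul(Rational(-5, 2), S))
Function('q')(z) = Mul(-10, z) (Function('q')(z) = Mul(Mul(5, -2), z) = Mul(-10, z))
Mul(Function('C')(-11), Pow(Pow(Add(-198, Function('q')(1)), Rational(1, 2)), -1)) = Mul(Mul(Rational(-5, 2), -11), Pow(Pow(Add(-198, Mul(-10, 1)), Rational(1, 2)), -1)) = Mul(Rational(55, 2), Pow(Pow(Add(-198, -10), Rational(1, 2)), -1)) = Mul(Rational(55, 2), Pow(Pow(-208, Rational(1, 2)), -1)) = Mul(Rational(55, 2), Pow(Mul(4, I, Pow(13, Rational(1, 2))), -1)) = Mul(Rational(55, 2), Mul(Rational(-1, 52), I, Pow(13, Rational(1, 2)))) = Mul(Rational(-55, 104), I, Pow(13, Rational(1, 2)))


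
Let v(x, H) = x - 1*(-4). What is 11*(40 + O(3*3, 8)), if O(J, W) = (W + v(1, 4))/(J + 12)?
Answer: 9383/21 ≈ 446.81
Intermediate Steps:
v(x, H) = 4 + x (v(x, H) = x + 4 = 4 + x)
O(J, W) = (5 + W)/(12 + J) (O(J, W) = (W + (4 + 1))/(J + 12) = (W + 5)/(12 + J) = (5 + W)/(12 + J))
11*(40 + O(3*3, 8)) = 11*(40 + (5 + 8)/(12 + 3*3)) = 11*(40 + 13/(12 + 9)) = 11*(40 + 13/21) = 11*(853/21) = 9383/21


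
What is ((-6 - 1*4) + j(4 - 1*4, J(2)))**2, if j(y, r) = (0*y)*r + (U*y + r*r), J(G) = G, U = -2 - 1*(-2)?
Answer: 36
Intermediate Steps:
U = 0 (U = -2 + 2 = 0)
j(y, r) = r**2 (j(y, r) = (0*y)*r + (0*y + r*r) = 0*r + (0 + r**2) = 0 + r**2 = r**2)
((-6 - 1*4) + j(4 - 1*4, J(2)))**2 = ((-6 - 1*4) + 2**2)**2 = ((-6 - 4) + 4)**2 = (-10 + 4)**2 = (-6)**2 = 36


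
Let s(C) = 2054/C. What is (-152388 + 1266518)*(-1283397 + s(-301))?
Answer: -10009150916410/7 ≈ -1.4299e+12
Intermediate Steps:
(-152388 + 1266518)*(-1283397 + s(-301)) = (-152388 + 1266518)*(-1283397 + 2054/(-301)) = 1114130*(-1283397 + 2054*(-1/301)) = 1114130*(-1283397 - 2054/301) = 1114130*(-386304551/301) = -10009150916410/7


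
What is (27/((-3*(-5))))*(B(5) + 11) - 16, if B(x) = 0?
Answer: 19/5 ≈ 3.8000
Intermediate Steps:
(27/((-3*(-5))))*(B(5) + 11) - 16 = (27/((-3*(-5))))*(0 + 11) - 16 = (27/15)*11 - 16 = (27*(1/15))*11 - 16 = (9/5)*11 - 16 = 99/5 - 16 = 19/5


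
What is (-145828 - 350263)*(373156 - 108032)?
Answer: -131525630284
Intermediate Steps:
(-145828 - 350263)*(373156 - 108032) = -496091*265124 = -131525630284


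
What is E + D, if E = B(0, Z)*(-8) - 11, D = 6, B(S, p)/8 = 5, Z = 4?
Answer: -325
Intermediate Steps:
B(S, p) = 40 (B(S, p) = 8*5 = 40)
E = -331 (E = 40*(-8) - 11 = -320 - 11 = -331)
E + D = -331 + 6 = -325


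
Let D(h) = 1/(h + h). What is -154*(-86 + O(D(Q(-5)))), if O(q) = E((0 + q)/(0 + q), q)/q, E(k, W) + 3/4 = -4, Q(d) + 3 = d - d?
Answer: 8855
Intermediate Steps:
Q(d) = -3 (Q(d) = -3 + (d - d) = -3 + 0 = -3)
E(k, W) = -19/4 (E(k, W) = -¾ - 4 = -19/4)
D(h) = 1/(2*h)
O(q) = -19/(4*q)
-154*(-86 + O(D(Q(-5)))) = -154*(-86 - 19/(4*((½)/(-3)))) = -154*(-86 - 19/(4*((½)*(-⅓)))) = -154*(-86 - 19/(4*(-⅙))) = -154*(-86 - 19/4*(-6)) = -154*(-86 + 57/2) = -154*(-115/2) = 8855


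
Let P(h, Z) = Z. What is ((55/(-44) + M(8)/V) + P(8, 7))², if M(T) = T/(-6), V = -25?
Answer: 3031081/90000 ≈ 33.679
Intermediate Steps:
M(T) = -T/6 (M(T) = T*(-⅙) = -T/6)
((55/(-44) + M(8)/V) + P(8, 7))² = ((55/(-44) - ⅙*8/(-25)) + 7)² = ((55*(-1/44) - 4/3*(-1/25)) + 7)² = ((-5/4 + 4/75) + 7)² = (-359/300 + 7)² = (1741/300)² = 3031081/90000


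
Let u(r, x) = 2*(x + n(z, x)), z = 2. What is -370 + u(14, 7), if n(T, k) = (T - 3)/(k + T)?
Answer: -3206/9 ≈ -356.22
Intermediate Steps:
n(T, k) = (-3 + T)/(T + k)
u(r, x) = -2/(2 + x) + 2*x (u(r, x) = 2*(x + (-3 + 2)/(2 + x)) = 2*(x - 1/(2 + x)) = -2/(2 + x) + 2*x)
-370 + u(14, 7) = -370 + 2*(-1 + 7*(2 + 7))/(2 + 7) = -370 + 2*(-1 + 7*9)/9 = -370 + 2*(⅑)*(-1 + 63) = -370 + 2*(⅑)*62 = -370 + 124/9 = -3206/9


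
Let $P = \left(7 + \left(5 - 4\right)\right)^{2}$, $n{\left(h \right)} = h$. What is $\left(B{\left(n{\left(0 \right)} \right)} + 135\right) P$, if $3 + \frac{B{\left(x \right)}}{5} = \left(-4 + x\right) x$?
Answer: $7680$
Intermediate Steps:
$B{\left(x \right)} = -15 + 5 x \left(-4 + x\right)$ ($B{\left(x \right)} = -15 + 5 \left(-4 + x\right) x = -15 + 5 x \left(-4 + x\right)$)
$P = 64$ ($P = \left(7 + 1\right)^{2} = 8^{2} = 64$)
$\left(B{\left(n{\left(0 \right)} \right)} + 135\right) P = \left(\left(-15 - 0 + 5 \cdot 0^{2}\right) + 135\right) 64 = \left(\left(-15 + 0 + 5 \cdot 0\right) + 135\right) 64 = \left(\left(-15 + 0 + 0\right) + 135\right) 64 = \left(-15 + 135\right) 64 = 120 \cdot 64 = 7680$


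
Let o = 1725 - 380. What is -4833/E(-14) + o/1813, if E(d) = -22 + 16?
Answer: 2923433/3626 ≈ 806.24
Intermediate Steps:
E(d) = -6
o = 1345
-4833/E(-14) + o/1813 = -4833/(-6) + 1345/1813 = -4833*(-⅙) + 1345*(1/1813) = 1611/2 + 1345/1813 = 2923433/3626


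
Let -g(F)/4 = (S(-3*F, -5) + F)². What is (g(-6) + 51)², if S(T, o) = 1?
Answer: 2401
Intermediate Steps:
g(F) = -4*(1 + F)²
(g(-6) + 51)² = (-4*(1 - 6)² + 51)² = (-4*(-5)² + 51)² = (-4*25 + 51)² = (-100 + 51)² = (-49)² = 2401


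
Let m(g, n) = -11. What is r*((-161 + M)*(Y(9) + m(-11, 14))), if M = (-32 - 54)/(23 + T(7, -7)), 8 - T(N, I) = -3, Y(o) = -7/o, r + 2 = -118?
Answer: -11787200/51 ≈ -2.3112e+5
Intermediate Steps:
r = -120 (r = -2 - 118 = -120)
T(N, I) = 11 (T(N, I) = 8 - 1*(-3) = 8 + 3 = 11)
M = -43/17 (M = (-32 - 54)/(23 + 11) = -86/34 = -86*1/34 = -43/17 ≈ -2.5294)
r*((-161 + M)*(Y(9) + m(-11, 14))) = -120*(-161 - 43/17)*(-7/9 - 11) = -(-333600)*(-7*⅑ - 11)/17 = -(-333600)*(-7/9 - 11)/17 = -(-333600)*(-106)/(17*9) = -120*294680/153 = -11787200/51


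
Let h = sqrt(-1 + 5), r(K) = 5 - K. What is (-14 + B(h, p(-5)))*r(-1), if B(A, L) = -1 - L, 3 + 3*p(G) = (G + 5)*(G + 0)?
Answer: -84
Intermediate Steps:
h = 2 (h = sqrt(4) = 2)
p(G) = -1 + G*(5 + G)/3 (p(G) = -1 + ((G + 5)*(G + 0))/3 = -1 + ((5 + G)*G)/3 = -1 + (G*(5 + G))/3 = -1 + G*(5 + G)/3)
(-14 + B(h, p(-5)))*r(-1) = (-14 + (-1 - (-1 + (1/3)*(-5)**2 + (5/3)*(-5))))*(5 - 1*(-1)) = (-14 + (-1 - (-1 + (1/3)*25 - 25/3)))*(5 + 1) = (-14 + (-1 - (-1 + 25/3 - 25/3)))*6 = (-14 + (-1 - 1*(-1)))*6 = (-14 + (-1 + 1))*6 = (-14 + 0)*6 = -14*6 = -84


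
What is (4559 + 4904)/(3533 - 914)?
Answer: 9463/2619 ≈ 3.6132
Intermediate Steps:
(4559 + 4904)/(3533 - 914) = 9463/2619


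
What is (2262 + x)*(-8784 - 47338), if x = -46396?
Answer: 2476888348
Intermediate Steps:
(2262 + x)*(-8784 - 47338) = (2262 - 46396)*(-8784 - 47338) = -44134*(-56122) = 2476888348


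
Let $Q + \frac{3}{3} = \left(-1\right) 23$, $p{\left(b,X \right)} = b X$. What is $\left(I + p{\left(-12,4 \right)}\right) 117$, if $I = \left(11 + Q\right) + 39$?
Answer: $-2574$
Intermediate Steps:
$p{\left(b,X \right)} = X b$
$Q = -24$ ($Q = -1 - 23 = -24$)
$I = 26$ ($I = \left(11 - 24\right) + 39 = -13 + 39 = 26$)
$\left(I + p{\left(-12,4 \right)}\right) 117 = \left(26 + 4 \left(-12\right)\right) 117 = \left(26 - 48\right) 117 = \left(-22\right) 117 = -2574$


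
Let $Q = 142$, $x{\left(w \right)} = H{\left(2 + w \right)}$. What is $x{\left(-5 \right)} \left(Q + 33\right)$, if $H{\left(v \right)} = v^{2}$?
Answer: $1575$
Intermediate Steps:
$x{\left(w \right)} = \left(2 + w\right)^{2}$
$x{\left(-5 \right)} \left(Q + 33\right) = \left(2 - 5\right)^{2} \left(142 + 33\right) = \left(-3\right)^{2} \cdot 175 = 9 \cdot 175 = 1575$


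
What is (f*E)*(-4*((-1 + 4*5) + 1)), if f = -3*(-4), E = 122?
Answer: -117120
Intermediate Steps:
f = 12
(f*E)*(-4*((-1 + 4*5) + 1)) = (12*122)*(-4*((-1 + 4*5) + 1)) = 1464*(-4*((-1 + 20) + 1)) = 1464*(-4*(19 + 1)) = 1464*(-4*20) = 1464*(-80) = -117120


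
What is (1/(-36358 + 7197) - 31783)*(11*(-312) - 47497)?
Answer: 47202222755456/29161 ≈ 1.6187e+9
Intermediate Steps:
(1/(-36358 + 7197) - 31783)*(11*(-312) - 47497) = (1/(-29161) - 31783)*(-3432 - 47497) = (-1/29161 - 31783)*(-50929) = -926824064/29161*(-50929) = 47202222755456/29161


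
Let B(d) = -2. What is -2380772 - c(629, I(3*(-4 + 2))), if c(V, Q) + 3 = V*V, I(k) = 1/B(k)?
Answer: -2776410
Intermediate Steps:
I(k) = -½ (I(k) = 1/(-2) = -½)
c(V, Q) = -3 + V² (c(V, Q) = -3 + V*V = -3 + V²)
-2380772 - c(629, I(3*(-4 + 2))) = -2380772 - (-3 + 629²) = -2380772 - (-3 + 395641) = -2380772 - 1*395638 = -2380772 - 395638 = -2776410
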